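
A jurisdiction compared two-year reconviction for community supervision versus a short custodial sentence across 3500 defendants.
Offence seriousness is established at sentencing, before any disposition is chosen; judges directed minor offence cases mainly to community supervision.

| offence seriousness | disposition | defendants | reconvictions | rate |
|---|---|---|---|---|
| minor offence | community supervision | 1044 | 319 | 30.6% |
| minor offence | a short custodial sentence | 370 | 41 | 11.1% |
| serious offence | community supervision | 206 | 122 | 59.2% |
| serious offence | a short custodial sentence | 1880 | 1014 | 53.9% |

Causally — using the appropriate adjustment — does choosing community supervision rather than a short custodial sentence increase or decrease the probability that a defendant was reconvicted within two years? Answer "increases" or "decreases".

increases

Here offence seriousness is a common cause — it drives both which disposition a case falls under and the outcome. The crude comparison mixes populations; the stratum-specific rates are the causally relevant ones.
Within each level — minor offence: 30.6% vs 11.1%; serious offence: 59.2% vs 53.9% — a short custodial sentence is lower every time.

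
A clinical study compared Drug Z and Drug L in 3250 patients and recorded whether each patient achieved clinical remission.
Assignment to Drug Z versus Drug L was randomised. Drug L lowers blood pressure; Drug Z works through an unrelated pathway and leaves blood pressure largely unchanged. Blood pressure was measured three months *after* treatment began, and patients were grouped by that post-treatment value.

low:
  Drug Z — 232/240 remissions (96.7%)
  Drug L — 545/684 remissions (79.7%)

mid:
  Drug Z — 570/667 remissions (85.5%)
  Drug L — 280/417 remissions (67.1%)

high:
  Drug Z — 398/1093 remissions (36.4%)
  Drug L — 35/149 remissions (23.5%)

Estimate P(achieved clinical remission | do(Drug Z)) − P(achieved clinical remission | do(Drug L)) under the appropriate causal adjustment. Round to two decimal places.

Blood pressure is recorded after the drug and is itself shifted by it — it sits on the causal path from drug to outcome. Conditioning on a mediator would strip out part of the effect we want; the pooled comparison gives the total causal effect.
The causal difference is the pooled difference: 0.600 − 0.688 = -0.088.

-0.09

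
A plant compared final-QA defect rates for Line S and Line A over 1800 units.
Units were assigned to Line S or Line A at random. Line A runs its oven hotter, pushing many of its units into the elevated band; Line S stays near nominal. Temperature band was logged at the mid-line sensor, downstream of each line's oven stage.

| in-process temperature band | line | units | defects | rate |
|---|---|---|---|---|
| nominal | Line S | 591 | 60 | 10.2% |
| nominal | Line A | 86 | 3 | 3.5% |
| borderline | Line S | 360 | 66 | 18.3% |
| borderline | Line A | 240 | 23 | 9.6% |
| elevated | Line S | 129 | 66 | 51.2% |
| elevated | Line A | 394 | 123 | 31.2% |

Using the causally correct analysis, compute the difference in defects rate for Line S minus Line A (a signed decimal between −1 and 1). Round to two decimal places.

In-process temperature band is recorded after the line and is itself shifted by it — it sits on the causal path from line to outcome. Conditioning on a mediator would strip out part of the effect we want; the pooled comparison gives the total causal effect.
The causal difference is the pooled difference: 0.178 − 0.207 = -0.029.

-0.03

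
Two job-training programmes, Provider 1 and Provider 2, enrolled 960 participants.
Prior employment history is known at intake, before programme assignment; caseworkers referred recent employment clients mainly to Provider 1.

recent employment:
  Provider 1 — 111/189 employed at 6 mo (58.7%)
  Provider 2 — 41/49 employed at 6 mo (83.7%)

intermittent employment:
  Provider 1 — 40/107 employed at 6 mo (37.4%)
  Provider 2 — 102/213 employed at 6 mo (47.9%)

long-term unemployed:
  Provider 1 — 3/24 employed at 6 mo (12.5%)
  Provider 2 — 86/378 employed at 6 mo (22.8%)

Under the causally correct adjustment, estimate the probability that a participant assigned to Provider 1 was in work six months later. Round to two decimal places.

Prior employment history satisfies the back-door criterion: it is not a descendant of the programme, and it blocks the spurious path from programme to outcome. Adjusting for it (i.e., using the within-prior employment history rates) gives the causal effect.
Standardising Provider 1 to the population prior employment history mix: 0.248·111/189 + 0.333·40/107 + 0.419·3/24 = 0.323.

0.32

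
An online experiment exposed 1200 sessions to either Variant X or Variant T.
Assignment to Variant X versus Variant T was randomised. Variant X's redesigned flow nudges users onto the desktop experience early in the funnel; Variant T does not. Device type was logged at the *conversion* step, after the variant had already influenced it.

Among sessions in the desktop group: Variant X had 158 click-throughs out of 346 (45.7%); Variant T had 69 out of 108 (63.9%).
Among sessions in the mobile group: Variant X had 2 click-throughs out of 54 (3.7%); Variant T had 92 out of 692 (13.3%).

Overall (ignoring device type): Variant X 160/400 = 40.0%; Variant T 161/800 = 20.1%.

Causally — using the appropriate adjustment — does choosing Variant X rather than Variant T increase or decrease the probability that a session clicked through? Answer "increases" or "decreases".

Device type lies on the pathway variant → device type → outcome, so adjusting for it blocks the indirect effect. For the total causal effect of variant, use the unadjusted pooled rates.
Pooled: Variant X 40.0% vs Variant T 20.1%; Variant X is higher overall.

increases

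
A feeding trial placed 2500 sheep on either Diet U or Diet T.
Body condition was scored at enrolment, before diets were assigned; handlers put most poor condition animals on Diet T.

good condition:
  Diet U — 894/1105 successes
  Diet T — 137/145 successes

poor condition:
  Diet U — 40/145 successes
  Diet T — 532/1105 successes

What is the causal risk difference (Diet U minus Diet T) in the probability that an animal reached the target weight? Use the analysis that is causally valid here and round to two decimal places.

The starting body condition-specific comparison favours Diet T throughout, but the pooled figures favour Diet U. The question is whether to condition on starting body condition.
Here starting body condition is a common cause — it drives both which diet a case falls under and the outcome. The crude comparison mixes populations; the stratum-specific rates are the causally relevant ones.
Adjusting over the population distribution of starting body condition: 0.500·(0.809−0.945) + 0.500·(0.276−0.481) = -0.171.

-0.17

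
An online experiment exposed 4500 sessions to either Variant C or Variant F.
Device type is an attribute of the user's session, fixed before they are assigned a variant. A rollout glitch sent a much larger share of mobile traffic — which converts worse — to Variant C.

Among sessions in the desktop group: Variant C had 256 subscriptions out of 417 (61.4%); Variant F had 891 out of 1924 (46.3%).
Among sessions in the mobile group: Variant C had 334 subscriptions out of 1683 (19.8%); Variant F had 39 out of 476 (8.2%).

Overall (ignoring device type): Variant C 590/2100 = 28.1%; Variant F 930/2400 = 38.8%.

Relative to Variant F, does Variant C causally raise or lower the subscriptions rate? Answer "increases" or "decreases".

The device type-specific comparison favours Variant C throughout, but the pooled figures favour Variant F. The question is whether to condition on device type.
Nothing the variant does changes device type; the imbalance is an allocation artefact. With device type also predicting the outcome, the pooled figure is confounded, and the within-stratum comparison is the causal one.
Within each level — desktop: 61.4% vs 46.3%; mobile: 19.8% vs 8.2% — Variant C is higher every time.

increases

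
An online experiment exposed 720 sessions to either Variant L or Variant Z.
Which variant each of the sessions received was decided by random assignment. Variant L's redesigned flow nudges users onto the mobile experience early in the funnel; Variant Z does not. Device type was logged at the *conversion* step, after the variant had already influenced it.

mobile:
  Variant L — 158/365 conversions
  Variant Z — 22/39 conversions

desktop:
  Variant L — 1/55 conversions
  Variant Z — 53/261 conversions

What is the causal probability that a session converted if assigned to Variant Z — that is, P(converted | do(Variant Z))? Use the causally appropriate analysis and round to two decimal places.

Device type here is a post-treatment variable shaped by the variant; conditioning on it would introduce bias rather than remove it. The overall comparison is the causal one.
So P(outcome | do(Variant Z)) is just the pooled rate for Variant Z: 75/300 = 0.250.

0.25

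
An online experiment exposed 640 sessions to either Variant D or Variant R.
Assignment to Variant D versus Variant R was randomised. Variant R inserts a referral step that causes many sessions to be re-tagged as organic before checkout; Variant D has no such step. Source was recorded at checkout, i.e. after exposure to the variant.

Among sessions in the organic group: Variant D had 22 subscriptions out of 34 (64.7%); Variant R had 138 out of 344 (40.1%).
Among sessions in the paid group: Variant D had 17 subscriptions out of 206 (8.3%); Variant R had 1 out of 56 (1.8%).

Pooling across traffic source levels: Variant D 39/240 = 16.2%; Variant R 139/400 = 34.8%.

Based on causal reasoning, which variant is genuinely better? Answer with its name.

Variant R

Traffic source is recorded after the variant and is itself shifted by it — it sits on the causal path from variant to outcome. Conditioning on a mediator would strip out part of the effect we want; the pooled comparison gives the total causal effect.
Pooled: Variant D 16.2% vs Variant R 34.8%; Variant R is higher overall.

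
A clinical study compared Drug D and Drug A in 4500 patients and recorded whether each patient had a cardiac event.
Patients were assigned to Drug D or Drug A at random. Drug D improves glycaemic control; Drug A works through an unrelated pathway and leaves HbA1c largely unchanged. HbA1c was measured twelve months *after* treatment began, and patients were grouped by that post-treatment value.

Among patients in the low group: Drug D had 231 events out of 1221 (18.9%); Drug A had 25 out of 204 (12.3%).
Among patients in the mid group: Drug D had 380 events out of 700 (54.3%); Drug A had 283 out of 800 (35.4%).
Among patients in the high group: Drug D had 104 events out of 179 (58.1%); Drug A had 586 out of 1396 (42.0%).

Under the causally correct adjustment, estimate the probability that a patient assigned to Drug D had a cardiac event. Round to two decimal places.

0.34

The HbA1c-specific comparison favours Drug A throughout, but the pooled figures favour Drug D. The question is whether to condition on HbA1c.
HbA1c is recorded after the drug and is itself shifted by it — it sits on the causal path from drug to outcome. Conditioning on a mediator would strip out part of the effect we want; the pooled comparison gives the total causal effect.
So P(outcome | do(Drug D)) is just the pooled rate for Drug D: 715/2100 = 0.340.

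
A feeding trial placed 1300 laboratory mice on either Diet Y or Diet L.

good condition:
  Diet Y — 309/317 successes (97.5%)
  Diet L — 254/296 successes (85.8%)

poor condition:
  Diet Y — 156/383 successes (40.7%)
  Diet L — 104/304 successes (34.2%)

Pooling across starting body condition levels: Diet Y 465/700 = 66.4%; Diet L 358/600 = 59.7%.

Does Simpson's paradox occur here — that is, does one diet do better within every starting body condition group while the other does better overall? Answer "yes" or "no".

Within each starting body condition level (good condition 97.5% vs 85.8%; poor condition 40.7% vs 34.2%), Diet Y has the higher rate every time. Pooled: 66.4% vs 59.7% — Diet Y has the higher rate overall. They agree.

no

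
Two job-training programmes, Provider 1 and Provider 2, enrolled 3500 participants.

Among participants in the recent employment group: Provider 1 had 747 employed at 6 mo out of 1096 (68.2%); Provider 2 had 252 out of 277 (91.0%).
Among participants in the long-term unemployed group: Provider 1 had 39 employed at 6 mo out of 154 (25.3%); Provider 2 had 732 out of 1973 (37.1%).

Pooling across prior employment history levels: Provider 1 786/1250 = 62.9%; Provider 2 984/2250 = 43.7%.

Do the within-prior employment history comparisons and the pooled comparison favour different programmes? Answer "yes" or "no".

yes

Within each prior employment history level (recent employment 68.2% vs 91.0%; long-term unemployed 25.3% vs 37.1%), Provider 2 has the higher rate every time. Pooled: 62.9% vs 43.7% — Provider 1 has the higher rate overall. The two comparisons disagree.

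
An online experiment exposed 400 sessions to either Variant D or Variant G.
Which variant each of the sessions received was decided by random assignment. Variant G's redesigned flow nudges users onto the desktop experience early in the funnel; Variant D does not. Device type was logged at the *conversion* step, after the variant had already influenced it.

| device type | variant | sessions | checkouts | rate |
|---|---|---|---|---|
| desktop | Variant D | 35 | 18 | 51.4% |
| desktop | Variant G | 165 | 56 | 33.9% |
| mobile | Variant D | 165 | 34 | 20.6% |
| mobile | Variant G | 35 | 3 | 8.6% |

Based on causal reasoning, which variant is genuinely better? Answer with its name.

Variant G

Device type is downstream of the variant. One should not condition on a consequence of treatment, so the overall rates are the right comparison.
Pooled: Variant D 26.0% vs Variant G 29.5%; Variant G is higher overall.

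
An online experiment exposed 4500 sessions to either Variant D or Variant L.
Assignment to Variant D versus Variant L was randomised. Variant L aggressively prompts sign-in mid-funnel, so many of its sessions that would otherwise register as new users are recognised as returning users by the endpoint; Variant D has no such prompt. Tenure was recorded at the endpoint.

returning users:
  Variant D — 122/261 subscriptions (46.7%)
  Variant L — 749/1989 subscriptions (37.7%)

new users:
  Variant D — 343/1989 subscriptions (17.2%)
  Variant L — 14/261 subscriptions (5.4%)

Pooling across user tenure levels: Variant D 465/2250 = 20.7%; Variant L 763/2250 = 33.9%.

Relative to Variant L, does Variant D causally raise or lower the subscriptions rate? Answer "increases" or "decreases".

Within every user tenure level Variant D has the higher rate, yet pooled Variant L does — Simpson's reversal.
User tenure is recorded after the variant and is itself shifted by it — it sits on the causal path from variant to outcome. Conditioning on a mediator would strip out part of the effect we want; the pooled comparison gives the total causal effect.
Pooled: Variant D 20.7% vs Variant L 33.9%; Variant L is higher overall.

decreases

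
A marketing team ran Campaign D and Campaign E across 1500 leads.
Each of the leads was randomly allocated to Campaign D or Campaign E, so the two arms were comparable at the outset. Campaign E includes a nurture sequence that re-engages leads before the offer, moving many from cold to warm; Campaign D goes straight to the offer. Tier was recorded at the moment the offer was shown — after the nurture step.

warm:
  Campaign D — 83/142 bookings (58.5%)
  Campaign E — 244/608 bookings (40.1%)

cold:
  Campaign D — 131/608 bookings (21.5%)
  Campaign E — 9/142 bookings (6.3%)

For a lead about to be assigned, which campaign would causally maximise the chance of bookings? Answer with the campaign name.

Because the campaign influences engagement tier, engagement tier is a post-treatment mediator, not a confounder. Stratifying on it would bias the estimate; the causal effect is the crude pooled difference.
Pooled: Campaign D 28.5% vs Campaign E 33.7%; Campaign E is higher overall.

Campaign E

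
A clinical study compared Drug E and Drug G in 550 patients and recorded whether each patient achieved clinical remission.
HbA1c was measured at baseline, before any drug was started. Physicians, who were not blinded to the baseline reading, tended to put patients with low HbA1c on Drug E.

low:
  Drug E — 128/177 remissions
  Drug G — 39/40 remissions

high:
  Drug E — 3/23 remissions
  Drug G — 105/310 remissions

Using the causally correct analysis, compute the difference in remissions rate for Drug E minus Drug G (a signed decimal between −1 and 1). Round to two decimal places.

-0.23

HbA1c is set before the drug has any effect — it is not caused by the drug — and it independently drives the outcome. That makes it a confounder, so the causal comparison is within HbA1c levels.
Adjusting over the population distribution of HbA1c: 0.395·(0.723−0.975) + 0.605·(0.130−0.339) = -0.225.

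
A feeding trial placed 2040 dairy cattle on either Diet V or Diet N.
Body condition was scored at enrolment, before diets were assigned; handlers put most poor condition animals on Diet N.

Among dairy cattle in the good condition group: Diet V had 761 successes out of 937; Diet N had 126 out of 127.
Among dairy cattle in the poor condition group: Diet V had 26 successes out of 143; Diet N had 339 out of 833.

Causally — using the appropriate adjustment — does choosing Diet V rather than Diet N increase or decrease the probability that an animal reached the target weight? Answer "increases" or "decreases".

decreases

The imbalance in starting body condition arose from how dairy cattle were allocated, not from anything the diet did; and starting body condition independently affects the outcome. The pooled gap is confounded — condition on starting body condition.
Within each level — good condition: 81.2% vs 99.2%; poor condition: 18.2% vs 40.7% — Diet N is higher every time.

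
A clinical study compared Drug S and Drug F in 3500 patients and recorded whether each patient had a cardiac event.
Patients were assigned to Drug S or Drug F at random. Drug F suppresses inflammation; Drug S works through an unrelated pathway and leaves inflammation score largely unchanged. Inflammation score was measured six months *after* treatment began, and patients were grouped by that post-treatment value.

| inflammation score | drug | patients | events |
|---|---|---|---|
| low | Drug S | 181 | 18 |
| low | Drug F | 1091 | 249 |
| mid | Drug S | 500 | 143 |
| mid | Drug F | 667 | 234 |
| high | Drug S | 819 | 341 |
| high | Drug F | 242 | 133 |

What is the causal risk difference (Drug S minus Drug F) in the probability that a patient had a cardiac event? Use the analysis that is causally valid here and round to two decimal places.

The stratified and pooled comparisons disagree (Drug S wins within each inflammation score; Drug F wins overall), so the answer turns on the causal role of inflammation score.
The distribution of inflammation score is itself part of what the drug does — it is an intermediate outcome. Holding it fixed would remove that part of the effect; the total effect is the pooled difference.
The causal difference is the pooled difference: 0.335 − 0.308 = +0.027.

+0.03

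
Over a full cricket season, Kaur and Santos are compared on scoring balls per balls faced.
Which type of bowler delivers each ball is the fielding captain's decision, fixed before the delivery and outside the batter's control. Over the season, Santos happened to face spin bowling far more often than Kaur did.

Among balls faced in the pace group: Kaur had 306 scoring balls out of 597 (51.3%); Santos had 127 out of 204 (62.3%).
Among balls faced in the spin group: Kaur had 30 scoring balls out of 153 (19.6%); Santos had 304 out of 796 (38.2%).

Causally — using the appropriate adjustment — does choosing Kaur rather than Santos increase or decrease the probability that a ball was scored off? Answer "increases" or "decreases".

Bowling type satisfies the back-door criterion: it is not a descendant of the player, and it blocks the spurious path from player to outcome. Adjusting for it (i.e., using the within-bowling type rates) gives the causal effect.
Within each level — pace: 51.3% vs 62.3%; spin: 19.6% vs 38.2% — Santos is higher every time.

decreases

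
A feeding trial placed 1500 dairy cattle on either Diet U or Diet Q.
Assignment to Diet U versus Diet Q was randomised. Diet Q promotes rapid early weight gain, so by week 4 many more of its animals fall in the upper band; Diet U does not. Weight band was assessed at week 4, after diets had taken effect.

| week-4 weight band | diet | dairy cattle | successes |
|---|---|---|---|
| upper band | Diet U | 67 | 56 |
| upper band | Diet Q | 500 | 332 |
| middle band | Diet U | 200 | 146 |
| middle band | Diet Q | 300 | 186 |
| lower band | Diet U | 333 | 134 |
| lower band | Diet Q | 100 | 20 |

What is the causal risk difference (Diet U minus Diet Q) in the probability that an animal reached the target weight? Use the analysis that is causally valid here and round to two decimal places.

Week-4 weight band here is a post-treatment variable shaped by the diet; conditioning on it would introduce bias rather than remove it. The overall comparison is the causal one.
The causal difference is the pooled difference: 0.560 − 0.598 = -0.038.

-0.04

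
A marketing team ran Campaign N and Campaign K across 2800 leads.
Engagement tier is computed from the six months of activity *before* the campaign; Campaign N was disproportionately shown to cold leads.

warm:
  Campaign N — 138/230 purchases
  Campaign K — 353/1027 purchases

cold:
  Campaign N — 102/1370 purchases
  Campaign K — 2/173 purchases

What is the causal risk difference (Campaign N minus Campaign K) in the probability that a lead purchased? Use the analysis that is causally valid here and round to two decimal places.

Engagement tier differs across campaigns for reasons unrelated to any effect of the campaign itself, and it separately predicts the outcome — a classic confounder. We must compare within engagement tier levels.
Adjusting over the population distribution of engagement tier: 0.449·(0.600−0.344) + 0.551·(0.074−0.012) = +0.150.

+0.15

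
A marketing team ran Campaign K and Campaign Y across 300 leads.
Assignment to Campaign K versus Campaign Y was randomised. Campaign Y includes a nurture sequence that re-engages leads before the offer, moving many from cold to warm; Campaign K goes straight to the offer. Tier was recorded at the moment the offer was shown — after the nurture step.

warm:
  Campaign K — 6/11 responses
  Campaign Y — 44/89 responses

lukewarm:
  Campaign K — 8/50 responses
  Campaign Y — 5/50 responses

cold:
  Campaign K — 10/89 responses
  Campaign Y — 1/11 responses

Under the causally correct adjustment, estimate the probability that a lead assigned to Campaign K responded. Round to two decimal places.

0.16

The engagement tier-specific comparison favours Campaign K throughout, but the pooled figures favour Campaign Y. The question is whether to condition on engagement tier.
The distribution of engagement tier is itself part of what the campaign does — it is an intermediate outcome. Holding it fixed would remove that part of the effect; the total effect is the pooled difference.
So P(outcome | do(Campaign K)) is just the pooled rate for Campaign K: 24/150 = 0.160.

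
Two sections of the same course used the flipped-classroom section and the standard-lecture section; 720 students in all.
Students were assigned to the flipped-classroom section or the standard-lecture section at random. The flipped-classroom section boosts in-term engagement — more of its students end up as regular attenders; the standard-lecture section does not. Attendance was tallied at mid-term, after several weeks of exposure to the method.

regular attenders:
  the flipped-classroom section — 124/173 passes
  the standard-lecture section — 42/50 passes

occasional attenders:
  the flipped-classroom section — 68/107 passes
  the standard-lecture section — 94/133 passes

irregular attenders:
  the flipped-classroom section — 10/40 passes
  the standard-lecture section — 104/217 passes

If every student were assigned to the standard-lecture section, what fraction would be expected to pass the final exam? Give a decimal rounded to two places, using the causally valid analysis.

the standard-lecture section is higher inside every mid-term attendance stratum but the flipped-classroom section is higher in aggregate. Whether to stratify depends on how mid-term attendance relates to the teaching method.
Stratifying would compare teaching methods among students the teaching methods themselves sorted into mid-term attendance groups — a form of selection on an intermediate. The unconditioned pooled rates give the total causal effect.
So P(outcome | do(the standard-lecture section)) is just the pooled rate for the standard-lecture section: 240/400 = 0.600.

0.60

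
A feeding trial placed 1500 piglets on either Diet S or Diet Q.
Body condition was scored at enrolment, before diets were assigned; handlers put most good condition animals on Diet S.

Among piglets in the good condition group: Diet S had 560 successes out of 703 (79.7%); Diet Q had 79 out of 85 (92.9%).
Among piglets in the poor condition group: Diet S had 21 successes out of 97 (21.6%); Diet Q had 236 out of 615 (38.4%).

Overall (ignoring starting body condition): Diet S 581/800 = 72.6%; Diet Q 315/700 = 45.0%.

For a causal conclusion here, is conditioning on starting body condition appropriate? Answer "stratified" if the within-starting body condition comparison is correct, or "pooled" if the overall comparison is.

stratified

The imbalance in starting body condition arose from how piglets were allocated, not from anything the diet did; and starting body condition independently affects the outcome. The pooled gap is confounded — condition on starting body condition.
Within each level — good condition: 79.7% vs 92.9%; poor condition: 21.6% vs 38.4% — Diet Q is higher every time.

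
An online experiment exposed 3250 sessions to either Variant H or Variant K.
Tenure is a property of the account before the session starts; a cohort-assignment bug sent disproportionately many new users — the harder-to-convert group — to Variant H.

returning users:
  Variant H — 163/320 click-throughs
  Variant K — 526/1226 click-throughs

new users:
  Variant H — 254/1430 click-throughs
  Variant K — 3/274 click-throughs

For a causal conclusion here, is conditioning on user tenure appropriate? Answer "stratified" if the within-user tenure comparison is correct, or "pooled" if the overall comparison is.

Here user tenure is a common cause — it drives both which variant a case falls under and the outcome. The crude comparison mixes populations; the stratum-specific rates are the causally relevant ones.
Within each level — returning users: 50.9% vs 42.9%; new users: 17.8% vs 1.1% — Variant H is higher every time.

stratified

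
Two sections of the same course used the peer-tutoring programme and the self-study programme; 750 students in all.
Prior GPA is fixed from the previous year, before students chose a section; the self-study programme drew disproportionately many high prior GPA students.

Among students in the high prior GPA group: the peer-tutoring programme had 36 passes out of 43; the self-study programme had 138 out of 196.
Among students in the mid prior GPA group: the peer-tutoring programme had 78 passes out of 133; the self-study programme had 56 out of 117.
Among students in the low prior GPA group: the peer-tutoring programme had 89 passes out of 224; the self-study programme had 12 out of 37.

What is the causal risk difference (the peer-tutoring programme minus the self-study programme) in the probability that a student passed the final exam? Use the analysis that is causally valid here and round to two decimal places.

The stratified and pooled comparisons disagree (the peer-tutoring programme wins within each prior GPA band; the self-study programme wins overall), so the answer turns on the causal role of prior GPA band.
Prior GPA band satisfies the back-door criterion: it is not a descendant of the teaching method, and it blocks the spurious path from teaching method to outcome. Adjusting for it (i.e., using the within-prior GPA band rates) gives the causal effect.
Adjusting over the population distribution of prior GPA band: 0.319·(0.837−0.704) + 0.333·(0.586−0.479) + 0.348·(0.397−0.324) = +0.104.

+0.10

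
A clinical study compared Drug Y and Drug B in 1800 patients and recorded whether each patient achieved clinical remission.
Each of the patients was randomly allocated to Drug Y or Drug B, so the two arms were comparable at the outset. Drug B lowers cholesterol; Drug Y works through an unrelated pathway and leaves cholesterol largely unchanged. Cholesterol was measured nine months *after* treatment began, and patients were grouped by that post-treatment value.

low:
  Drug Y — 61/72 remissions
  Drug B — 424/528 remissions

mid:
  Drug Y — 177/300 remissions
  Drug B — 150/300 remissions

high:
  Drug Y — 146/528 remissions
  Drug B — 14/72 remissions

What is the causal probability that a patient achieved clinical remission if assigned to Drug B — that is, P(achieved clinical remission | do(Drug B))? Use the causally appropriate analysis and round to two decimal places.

0.65

The stratified and pooled comparisons disagree (Drug Y wins within each cholesterol; Drug B wins overall), so the answer turns on the causal role of cholesterol.
Stratifying would compare drugs among patients the drugs themselves sorted into cholesterol groups — a form of selection on an intermediate. The unconditioned pooled rates give the total causal effect.
So P(outcome | do(Drug B)) is just the pooled rate for Drug B: 588/900 = 0.653.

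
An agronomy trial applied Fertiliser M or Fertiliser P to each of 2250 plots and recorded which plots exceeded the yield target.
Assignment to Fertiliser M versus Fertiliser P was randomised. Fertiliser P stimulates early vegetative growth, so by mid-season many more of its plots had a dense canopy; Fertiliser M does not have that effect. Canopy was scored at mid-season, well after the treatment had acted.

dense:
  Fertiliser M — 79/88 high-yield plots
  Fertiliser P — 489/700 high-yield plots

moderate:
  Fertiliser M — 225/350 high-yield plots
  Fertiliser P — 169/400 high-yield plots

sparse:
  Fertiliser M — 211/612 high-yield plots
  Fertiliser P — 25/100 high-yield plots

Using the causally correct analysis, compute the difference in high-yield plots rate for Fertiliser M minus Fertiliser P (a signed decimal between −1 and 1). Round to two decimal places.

Mid-season canopy here is a post-treatment variable shaped by the fertiliser; conditioning on it would introduce bias rather than remove it. The overall comparison is the causal one.
The causal difference is the pooled difference: 0.490 − 0.569 = -0.079.

-0.08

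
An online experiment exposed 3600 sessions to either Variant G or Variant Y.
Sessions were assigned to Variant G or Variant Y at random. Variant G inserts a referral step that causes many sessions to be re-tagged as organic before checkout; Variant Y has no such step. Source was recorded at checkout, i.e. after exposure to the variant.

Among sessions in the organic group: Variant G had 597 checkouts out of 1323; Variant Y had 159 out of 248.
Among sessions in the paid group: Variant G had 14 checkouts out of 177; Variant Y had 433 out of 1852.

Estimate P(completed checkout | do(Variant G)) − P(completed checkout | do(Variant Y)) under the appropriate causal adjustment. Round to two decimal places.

Traffic source is recorded after the variant and is itself shifted by it — it sits on the causal path from variant to outcome. Conditioning on a mediator would strip out part of the effect we want; the pooled comparison gives the total causal effect.
The causal difference is the pooled difference: 0.407 − 0.282 = +0.125.

+0.13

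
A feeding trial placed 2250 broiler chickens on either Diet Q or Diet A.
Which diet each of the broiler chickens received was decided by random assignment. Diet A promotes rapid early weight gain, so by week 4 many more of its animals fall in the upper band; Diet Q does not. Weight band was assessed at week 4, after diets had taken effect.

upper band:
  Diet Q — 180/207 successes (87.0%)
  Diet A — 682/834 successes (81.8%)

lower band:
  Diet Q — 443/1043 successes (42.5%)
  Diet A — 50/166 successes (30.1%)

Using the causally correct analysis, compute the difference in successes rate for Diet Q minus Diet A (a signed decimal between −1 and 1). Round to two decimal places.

Week-4 weight band is recorded after the diet and is itself shifted by it — it sits on the causal path from diet to outcome. Conditioning on a mediator would strip out part of the effect we want; the pooled comparison gives the total causal effect.
The causal difference is the pooled difference: 0.498 − 0.732 = -0.234.

-0.23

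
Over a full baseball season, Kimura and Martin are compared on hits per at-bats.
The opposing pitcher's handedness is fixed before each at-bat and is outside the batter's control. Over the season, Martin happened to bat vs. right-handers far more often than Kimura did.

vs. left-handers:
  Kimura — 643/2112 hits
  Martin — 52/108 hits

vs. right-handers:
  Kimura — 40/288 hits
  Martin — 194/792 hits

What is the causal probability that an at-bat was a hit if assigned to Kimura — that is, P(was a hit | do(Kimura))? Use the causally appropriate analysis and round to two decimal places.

Pitcher handedness is set before the player has any effect — it is not caused by the player — and it independently drives the outcome. That makes it a confounder, so the causal comparison is within pitcher handedness levels.
Standardising Kimura to the population pitcher handedness mix: 0.673·643/2112 + 0.327·40/288 = 0.250.

0.25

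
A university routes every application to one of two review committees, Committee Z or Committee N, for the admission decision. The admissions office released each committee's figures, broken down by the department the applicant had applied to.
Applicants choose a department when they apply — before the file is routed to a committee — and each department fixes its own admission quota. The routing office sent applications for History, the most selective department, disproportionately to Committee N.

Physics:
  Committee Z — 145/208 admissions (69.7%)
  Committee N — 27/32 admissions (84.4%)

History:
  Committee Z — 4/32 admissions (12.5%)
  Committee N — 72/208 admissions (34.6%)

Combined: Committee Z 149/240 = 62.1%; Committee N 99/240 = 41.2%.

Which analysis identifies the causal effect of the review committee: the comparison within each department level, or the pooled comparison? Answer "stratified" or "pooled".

Within every department level Committee N has the higher rate, yet pooled Committee Z does — Simpson's reversal.
Here department is a common cause — it drives both which review committee a case falls under and the outcome. The crude comparison mixes populations; the stratum-specific rates are the causally relevant ones.
Within each level — Physics: 69.7% vs 84.4%; History: 12.5% vs 34.6% — Committee N is higher every time.

stratified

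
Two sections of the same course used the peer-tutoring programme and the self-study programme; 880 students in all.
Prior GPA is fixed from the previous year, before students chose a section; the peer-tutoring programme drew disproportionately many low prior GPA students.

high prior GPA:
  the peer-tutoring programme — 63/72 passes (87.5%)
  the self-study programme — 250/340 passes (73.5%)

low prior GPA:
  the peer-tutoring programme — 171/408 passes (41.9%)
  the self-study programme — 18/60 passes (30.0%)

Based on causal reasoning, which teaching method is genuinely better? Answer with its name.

the peer-tutoring programme

The stratified and pooled comparisons disagree (the peer-tutoring programme wins within each prior GPA band; the self-study programme wins overall), so the answer turns on the causal role of prior GPA band.
Prior GPA band satisfies the back-door criterion: it is not a descendant of the teaching method, and it blocks the spurious path from teaching method to outcome. Adjusting for it (i.e., using the within-prior GPA band rates) gives the causal effect.
Within each level — high prior GPA: 87.5% vs 73.5%; low prior GPA: 41.9% vs 30.0% — the peer-tutoring programme is higher every time.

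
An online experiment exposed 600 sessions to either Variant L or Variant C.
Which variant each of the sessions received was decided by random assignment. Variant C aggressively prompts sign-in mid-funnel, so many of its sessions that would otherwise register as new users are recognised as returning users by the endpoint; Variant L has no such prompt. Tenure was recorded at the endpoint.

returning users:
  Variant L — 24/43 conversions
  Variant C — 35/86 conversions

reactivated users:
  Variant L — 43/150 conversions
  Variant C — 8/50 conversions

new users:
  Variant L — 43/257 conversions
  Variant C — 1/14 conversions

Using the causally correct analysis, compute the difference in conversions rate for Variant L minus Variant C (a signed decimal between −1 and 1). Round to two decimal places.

The user tenure-specific comparison favours Variant L throughout, but the pooled figures favour Variant C. The question is whether to condition on user tenure.
User tenure is recorded after the variant and is itself shifted by it — it sits on the causal path from variant to outcome. Conditioning on a mediator would strip out part of the effect we want; the pooled comparison gives the total causal effect.
The causal difference is the pooled difference: 0.244 − 0.293 = -0.049.

-0.05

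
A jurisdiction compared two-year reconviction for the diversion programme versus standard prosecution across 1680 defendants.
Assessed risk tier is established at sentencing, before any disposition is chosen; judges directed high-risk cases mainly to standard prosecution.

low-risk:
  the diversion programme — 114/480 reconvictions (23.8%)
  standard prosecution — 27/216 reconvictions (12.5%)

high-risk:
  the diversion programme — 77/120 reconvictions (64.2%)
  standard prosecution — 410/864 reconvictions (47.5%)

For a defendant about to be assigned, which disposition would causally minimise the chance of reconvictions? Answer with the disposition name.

The assessed risk tier-specific comparison favours standard prosecution throughout, but the pooled figures favour the diversion programme. The question is whether to condition on assessed risk tier.
Since assessed risk tier is a pre-existing factor (not a product of the disposition) and it affects the outcome on its own, it is a confounder. The stratified rates, not the pooled rate, identify the causal effect.
Within each level — low-risk: 23.8% vs 12.5%; high-risk: 64.2% vs 47.5% — standard prosecution is lower every time.

standard prosecution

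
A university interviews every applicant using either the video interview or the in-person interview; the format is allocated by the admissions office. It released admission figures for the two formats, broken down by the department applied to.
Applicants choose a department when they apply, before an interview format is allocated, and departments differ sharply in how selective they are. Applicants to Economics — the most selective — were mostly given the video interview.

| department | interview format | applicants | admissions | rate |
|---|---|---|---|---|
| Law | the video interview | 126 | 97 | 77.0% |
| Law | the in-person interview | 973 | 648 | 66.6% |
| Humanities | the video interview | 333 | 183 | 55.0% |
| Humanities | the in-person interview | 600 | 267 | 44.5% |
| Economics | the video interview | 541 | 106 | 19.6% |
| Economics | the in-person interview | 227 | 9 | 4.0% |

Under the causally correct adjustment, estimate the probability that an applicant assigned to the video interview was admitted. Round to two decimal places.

0.54

the video interview is higher inside every department stratum but the in-person interview is higher in aggregate. Whether to stratify depends on how department relates to the interview format.
Here department is a common cause — it drives both which interview format a case falls under and the outcome. The crude comparison mixes populations; the stratum-specific rates are the causally relevant ones.
Standardising the video interview to the population department mix: 0.393·97/126 + 0.333·183/333 + 0.274·106/541 = 0.539.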